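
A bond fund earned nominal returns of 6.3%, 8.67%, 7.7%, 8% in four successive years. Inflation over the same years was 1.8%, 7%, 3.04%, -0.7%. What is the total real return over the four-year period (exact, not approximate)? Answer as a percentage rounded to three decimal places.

Compound the nominal returns: 1.0630 × 1.0867 × 1.0770 × 1.0800 = 1.343638.
Compound inflation: 1.0180 × 1.0700 × 1.0304 × 0.9930 = 1.114517.
Deflate: 1.343638 / 1.114517 = 1.205579.
Total real return = 1.205579 − 1 → 20.558%.

20.558%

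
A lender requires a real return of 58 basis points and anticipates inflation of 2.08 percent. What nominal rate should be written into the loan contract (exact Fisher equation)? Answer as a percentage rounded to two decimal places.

2.67%

(1 + i) = (1 + r)(1 + π) = 1.00580 × 1.02080 = 1.02672064
i = 1.02672064 − 1, so the required nominal rate is 2.67%.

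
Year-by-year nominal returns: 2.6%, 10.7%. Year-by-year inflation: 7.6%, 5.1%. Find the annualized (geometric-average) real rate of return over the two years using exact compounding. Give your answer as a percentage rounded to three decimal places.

Nominal growth factor = 1.0260 × 1.1070 = 1.13578200
Price-level growth factor = 1.0760 × 1.0510 = 1.13087600
Real growth factor = 1.13578200 / 1.13087600 = 1.00433823
Annualized real rate = 1.00433823^(1/2) − 1 = 0.2167% → 0.217%.

0.217%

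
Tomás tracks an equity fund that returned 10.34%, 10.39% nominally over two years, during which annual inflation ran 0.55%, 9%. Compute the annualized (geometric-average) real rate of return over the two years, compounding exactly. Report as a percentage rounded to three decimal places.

Compound the nominal returns: 1.1034 × 1.1039 = 1.21804326.
Compound inflation: 1.0055 × 1.0900 = 1.09599500.
Deflate: 1.21804326 / 1.09599500 = 1.11135841.
Annualized real rate = 1.11135841^(1/2) − 1 = 5.4210% → 5.421%.

5.421%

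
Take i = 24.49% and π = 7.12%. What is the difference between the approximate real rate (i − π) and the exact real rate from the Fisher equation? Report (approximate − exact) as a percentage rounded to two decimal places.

1.15%

Approximate: r ≈ 24.490% − 7.120% = 17.3700%
Exact: (1 + 0.2449)/(1 + 0.0712) − 1 = 16.2155%
Error = 17.3700% − 16.2155% = 1.1545% → 1.15%.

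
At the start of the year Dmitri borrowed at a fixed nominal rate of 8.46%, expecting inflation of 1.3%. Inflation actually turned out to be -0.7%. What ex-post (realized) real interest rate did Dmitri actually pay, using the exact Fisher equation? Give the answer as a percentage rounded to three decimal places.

Ex-post: (1 + 0.0846)/(1 − 0.0070) − 1 = 9.2246%
So the realized real rate is 9.225%.

9.225%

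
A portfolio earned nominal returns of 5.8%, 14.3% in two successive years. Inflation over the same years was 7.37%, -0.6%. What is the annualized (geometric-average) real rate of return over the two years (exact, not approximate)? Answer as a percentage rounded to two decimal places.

6.45%

Compound the nominal returns: 1.0580 × 1.1430 = 1.20929400.
Compound inflation: 1.0737 × 0.9940 = 1.06725780.
Deflate: 1.20929400 / 1.06725780 = 1.13308518.
Annualized real rate = 1.13308518^(1/2) − 1 = 6.4465% → 6.45%.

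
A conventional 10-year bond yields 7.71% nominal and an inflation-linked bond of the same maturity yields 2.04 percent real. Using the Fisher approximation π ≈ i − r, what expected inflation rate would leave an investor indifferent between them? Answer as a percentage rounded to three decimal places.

π ≈ i − r = 7.71% − 2.04% → 5.670%.

5.670%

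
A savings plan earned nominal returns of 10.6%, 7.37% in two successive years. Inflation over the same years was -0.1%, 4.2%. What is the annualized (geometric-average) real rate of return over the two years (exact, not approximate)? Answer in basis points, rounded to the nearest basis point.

Compound the nominal returns: 1.1060 × 1.0737 = 1.18751220.
Compound inflation: 0.9990 × 1.0420 = 1.04095800.
Deflate: 1.18751220 / 1.04095800 = 1.14078781.
Annualized real rate = 1.14078781^(1/2) − 1 = 6.8077% → 681 basis points.

681 basis points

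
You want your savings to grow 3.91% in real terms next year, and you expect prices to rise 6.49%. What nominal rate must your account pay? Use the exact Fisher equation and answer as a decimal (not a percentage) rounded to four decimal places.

(1 + i) = (1 + r)(1 + π) = 1.03910 × 1.06490 = 1.10653759
i = 1.10653759 − 1, so the required nominal rate is 0.1065.

0.1065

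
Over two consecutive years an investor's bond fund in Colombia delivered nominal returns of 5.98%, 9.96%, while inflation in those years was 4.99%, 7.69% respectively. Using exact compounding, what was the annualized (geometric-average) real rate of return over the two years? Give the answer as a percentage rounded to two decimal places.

Compound the nominal returns: 1.0598 × 1.0996 = 1.16535608.
Compound inflation: 1.0499 × 1.0769 = 1.13063731.
Deflate: 1.16535608 / 1.13063731 = 1.03070726.
Annualized real rate = 1.03070726^(1/2) − 1 = 1.5238% → 1.52%.

1.52%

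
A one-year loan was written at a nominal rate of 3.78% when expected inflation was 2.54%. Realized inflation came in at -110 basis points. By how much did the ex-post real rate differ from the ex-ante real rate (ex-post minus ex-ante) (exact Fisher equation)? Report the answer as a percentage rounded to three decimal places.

3.725%

Ex-ante: (1 + 0.0378)/(1 + 0.0254) − 1 = 1.2093%
Ex-post: (1 + 0.0378)/(1 − 0.0110) − 1 = 4.9343%
Difference (ex-post − ex-ante) = 3.7250% → 3.725%.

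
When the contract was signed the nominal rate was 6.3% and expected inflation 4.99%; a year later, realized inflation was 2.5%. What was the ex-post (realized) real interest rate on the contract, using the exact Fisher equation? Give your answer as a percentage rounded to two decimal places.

Ex-post: (1 + 0.0630)/(1 + 0.0250) − 1 = 3.7073%
So the realized real rate is 3.71%.

3.71%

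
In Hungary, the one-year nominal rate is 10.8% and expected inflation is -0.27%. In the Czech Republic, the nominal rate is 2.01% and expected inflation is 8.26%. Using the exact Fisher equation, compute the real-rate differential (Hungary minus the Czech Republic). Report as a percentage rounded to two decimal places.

16.87%

Hungary: (1 + 0.1080)/(1 − 0.0027) − 1 = 11.1000%
The Czech Republic: (1 + 0.0201)/(1 + 0.0826) − 1 = -5.7731%
Differential = 11.1000% − (-5.7731%) = 16.8731% → 16.87%.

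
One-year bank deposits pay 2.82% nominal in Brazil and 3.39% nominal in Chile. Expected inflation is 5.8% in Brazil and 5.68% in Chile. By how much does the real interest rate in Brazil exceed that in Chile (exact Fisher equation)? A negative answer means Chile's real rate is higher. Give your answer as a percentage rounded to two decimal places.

Brazil: (1 + 0.0282)/(1 + 0.0580) − 1 = -2.8166%
Chile: (1 + 0.0339)/(1 + 0.0568) − 1 = -2.1669%
Differential = -2.8166% − (-2.1669%) = -0.6497% → -0.65%.

-0.65%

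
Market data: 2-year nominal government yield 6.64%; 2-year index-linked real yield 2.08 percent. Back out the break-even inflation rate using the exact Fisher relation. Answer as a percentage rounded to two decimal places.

(1 + π) = (1 + i)/(1 + r) = 1.06640 / 1.02080 = 1.044671
Break-even inflation = 1.044671 − 1 → 4.47%.

4.47%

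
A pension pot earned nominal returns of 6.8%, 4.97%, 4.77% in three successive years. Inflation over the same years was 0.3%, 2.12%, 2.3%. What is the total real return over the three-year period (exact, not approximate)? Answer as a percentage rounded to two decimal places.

12.09%

Nominal growth factor = 1.0680 × 1.0497 × 1.0477 = 1.174555
Price-level growth factor = 1.0030 × 1.0212 × 1.0230 = 1.047822
Real growth factor = 1.174555 / 1.047822 = 1.120949
Total real return = 1.120949 − 1 → 12.09%.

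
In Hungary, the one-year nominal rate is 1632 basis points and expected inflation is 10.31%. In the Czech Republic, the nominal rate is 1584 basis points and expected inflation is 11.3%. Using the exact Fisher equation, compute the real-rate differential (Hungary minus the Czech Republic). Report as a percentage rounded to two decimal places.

1.37%

Hungary: (1 + 0.1632)/(1 + 0.1031) − 1 = 5.4483%
The Czech Republic: (1 + 0.1584)/(1 + 0.1130) − 1 = 4.0791%
Differential = 5.4483% − 4.0791% = 1.3692% → 1.37%.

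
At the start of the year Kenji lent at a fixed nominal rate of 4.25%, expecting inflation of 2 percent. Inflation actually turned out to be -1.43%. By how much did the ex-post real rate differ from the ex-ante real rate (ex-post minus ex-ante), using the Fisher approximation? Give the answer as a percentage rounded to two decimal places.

3.43%

Ex-ante: 4.25% − 2% = 2.250%
Ex-post: 4.25% − (-1.43%) = 5.680%
Difference (ex-post − ex-ante) = 3.4300% → 3.43%.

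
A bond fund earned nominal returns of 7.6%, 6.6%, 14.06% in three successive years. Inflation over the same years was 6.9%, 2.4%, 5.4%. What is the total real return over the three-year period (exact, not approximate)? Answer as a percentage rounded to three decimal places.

Compound the nominal returns: 1.0760 × 1.0660 × 1.1406 = 1.308286.
Compound inflation: 1.0690 × 1.0240 × 1.0540 = 1.153767.
Deflate: 1.308286 / 1.153767 = 1.133926.
Total real return = 1.133926 − 1 → 13.393%.

13.393%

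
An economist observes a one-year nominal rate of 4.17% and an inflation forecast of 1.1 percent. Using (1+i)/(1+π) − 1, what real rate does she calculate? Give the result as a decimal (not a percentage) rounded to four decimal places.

1 + r = 1.04170 / 1.01100 = 1.030366
r = 1.030366 − 1 = 3.0366%, i.e. 0.0304.

0.0304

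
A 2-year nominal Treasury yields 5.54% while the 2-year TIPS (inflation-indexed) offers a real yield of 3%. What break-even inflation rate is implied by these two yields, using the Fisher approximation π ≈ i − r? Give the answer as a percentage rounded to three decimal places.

2.540%

π ≈ i − r = 5.54% − 3% → 2.540%.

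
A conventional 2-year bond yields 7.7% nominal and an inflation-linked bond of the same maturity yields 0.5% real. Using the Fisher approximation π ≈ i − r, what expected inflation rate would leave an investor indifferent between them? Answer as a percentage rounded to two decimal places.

7.20%

π ≈ i − r = 7.7% − 0.5% → 7.20%.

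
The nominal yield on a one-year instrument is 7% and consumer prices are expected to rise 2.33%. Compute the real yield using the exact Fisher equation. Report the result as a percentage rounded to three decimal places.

4.564%

1 + r = 1.07000 / 1.02330 = 1.045637
r = 1.045637 − 1 = 4.5637%, i.e. 4.564%.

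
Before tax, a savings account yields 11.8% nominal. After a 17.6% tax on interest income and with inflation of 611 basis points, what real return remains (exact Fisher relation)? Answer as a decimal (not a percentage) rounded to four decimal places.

0.0341

After-tax nominal return = 11.8% × (1 − 0.176) = 9.7232%.
1 + r = 1.097232 / 1.06110 = 1.034051
After-tax real rate = 1.034051 − 1 → 0.0341.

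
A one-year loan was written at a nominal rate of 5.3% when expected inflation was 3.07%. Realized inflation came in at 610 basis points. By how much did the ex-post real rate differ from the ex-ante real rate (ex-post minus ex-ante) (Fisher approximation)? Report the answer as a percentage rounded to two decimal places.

-3.03%

Ex-ante: 5.3% − 3.07% = 2.230%
Ex-post: 5.3% − 6.1% = -0.800%
Difference (ex-post − ex-ante) = -3.0300% → -3.03%.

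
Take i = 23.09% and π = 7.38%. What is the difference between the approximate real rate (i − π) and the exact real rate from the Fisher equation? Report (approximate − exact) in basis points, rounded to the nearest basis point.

108 basis points

Approximate: r ≈ 23.090% − 7.380% = 15.7100%
Exact: (1 + 0.2309)/(1 + 0.0738) − 1 = 14.6303%
Error = 15.7100% − 14.6303% = 1.0797% → 108 basis points.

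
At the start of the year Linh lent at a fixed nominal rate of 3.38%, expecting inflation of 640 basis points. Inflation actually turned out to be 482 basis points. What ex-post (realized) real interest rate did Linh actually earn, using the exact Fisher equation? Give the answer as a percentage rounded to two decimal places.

-1.37%

Ex-post: (1 + 0.0338)/(1 + 0.0482) − 1 = -1.3738%
So the realized real rate is -1.37%.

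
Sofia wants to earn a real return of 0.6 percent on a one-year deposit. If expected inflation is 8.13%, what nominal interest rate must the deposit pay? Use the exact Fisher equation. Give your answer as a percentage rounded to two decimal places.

8.78%

(1 + i) = (1 + r)(1 + π) = 1.00600 × 1.08130 = 1.0877878
i = 1.0877878 − 1, so the required nominal rate is 8.78%.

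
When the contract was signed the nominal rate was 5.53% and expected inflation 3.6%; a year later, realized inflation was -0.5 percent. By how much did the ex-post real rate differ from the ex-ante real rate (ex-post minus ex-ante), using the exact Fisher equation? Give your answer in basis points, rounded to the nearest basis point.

420 basis points

Ex-ante: (1 + 0.0553)/(1 + 0.0360) − 1 = 1.8629%
Ex-post: (1 + 0.0553)/(1 − 0.0050) − 1 = 6.0603%
Difference (ex-post − ex-ante) = 4.1974% → 420 basis points.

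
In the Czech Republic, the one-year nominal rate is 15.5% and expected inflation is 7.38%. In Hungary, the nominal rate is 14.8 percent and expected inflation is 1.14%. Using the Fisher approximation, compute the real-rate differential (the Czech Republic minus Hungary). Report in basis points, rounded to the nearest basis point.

-554 basis points

The Czech Republic: 15.5% − 7.38% = 8.120%
Hungary: 14.8% − 1.14% = 13.660%
Differential = -5.540% → -554 basis points.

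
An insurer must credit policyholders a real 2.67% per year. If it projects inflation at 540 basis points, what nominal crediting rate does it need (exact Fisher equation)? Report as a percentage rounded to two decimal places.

(1 + i) = (1 + r)(1 + π) = 1.02670 × 1.05400 = 1.0821418
i = 1.0821418 − 1, so the required nominal rate is 8.21%.

8.21%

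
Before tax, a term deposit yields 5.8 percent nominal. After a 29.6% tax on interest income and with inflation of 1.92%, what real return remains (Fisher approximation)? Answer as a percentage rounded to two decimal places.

After-tax nominal return = 5.8% × (1 − 0.296) = 4.0832%.
r ≈ 4.0832% − 1.92% → 2.16%.

2.16%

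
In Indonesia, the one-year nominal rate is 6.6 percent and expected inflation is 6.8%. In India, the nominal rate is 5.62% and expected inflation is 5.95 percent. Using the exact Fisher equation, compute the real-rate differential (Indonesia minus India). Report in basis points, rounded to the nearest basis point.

12 basis points

Indonesia: (1 + 0.0660)/(1 + 0.0680) − 1 = -0.1873%
India: (1 + 0.0562)/(1 + 0.0595) − 1 = -0.3115%
Differential = -0.1873% − (-0.3115%) = 0.1242% → 12 basis points.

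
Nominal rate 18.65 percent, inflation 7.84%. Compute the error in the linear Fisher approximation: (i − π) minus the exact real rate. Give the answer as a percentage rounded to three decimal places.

Approximate: r ≈ 18.650% − 7.840% = 10.8100%
Exact: (1 + 0.1865)/(1 + 0.0784) − 1 = 10.0241%
Error = 10.8100% − 10.0241% = 0.7859% → 0.786%.

0.786%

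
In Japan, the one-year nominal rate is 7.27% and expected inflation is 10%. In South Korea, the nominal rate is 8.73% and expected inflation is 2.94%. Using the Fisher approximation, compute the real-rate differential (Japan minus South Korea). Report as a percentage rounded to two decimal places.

Japan: 7.27% − 10% = -2.730%
South Korea: 8.73% − 2.94% = 5.790%
Differential = -8.520% → -8.52%.

-8.52%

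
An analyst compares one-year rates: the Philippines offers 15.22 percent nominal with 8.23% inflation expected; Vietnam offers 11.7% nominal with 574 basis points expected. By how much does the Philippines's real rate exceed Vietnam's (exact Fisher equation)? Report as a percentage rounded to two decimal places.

0.82%

The Philippines: (1 + 0.1522)/(1 + 0.0823) − 1 = 6.4585%
Vietnam: (1 + 0.1170)/(1 + 0.0574) − 1 = 5.6365%
Differential = 6.4585% − 5.6365% = 0.8220% → 0.82%.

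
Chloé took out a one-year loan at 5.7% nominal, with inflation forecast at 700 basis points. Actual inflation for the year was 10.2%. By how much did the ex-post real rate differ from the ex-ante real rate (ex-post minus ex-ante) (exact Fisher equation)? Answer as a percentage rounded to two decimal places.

-2.87%

Ex-ante: (1 + 0.0570)/(1 + 0.0700) − 1 = -1.2150%
Ex-post: (1 + 0.0570)/(1 + 0.1020) − 1 = -4.0835%
Difference (ex-post − ex-ante) = -2.8685% → -2.87%.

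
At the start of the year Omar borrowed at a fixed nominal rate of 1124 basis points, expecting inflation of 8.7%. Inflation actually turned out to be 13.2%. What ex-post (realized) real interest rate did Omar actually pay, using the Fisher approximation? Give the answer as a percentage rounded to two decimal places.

-1.96%

Ex-post: 11.24% − 13.2% = -1.960%
So the realized real rate is -1.96%.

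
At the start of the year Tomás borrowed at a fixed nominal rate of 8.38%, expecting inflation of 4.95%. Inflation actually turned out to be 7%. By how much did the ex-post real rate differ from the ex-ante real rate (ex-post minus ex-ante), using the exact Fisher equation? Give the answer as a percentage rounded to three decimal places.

-1.979%

Ex-ante: (1 + 0.0838)/(1 + 0.0495) − 1 = 3.268223%
Ex-post: (1 + 0.0838)/(1 + 0.0700) − 1 = 1.289720%
Difference (ex-post − ex-ante) = -1.978503% → -1.979%.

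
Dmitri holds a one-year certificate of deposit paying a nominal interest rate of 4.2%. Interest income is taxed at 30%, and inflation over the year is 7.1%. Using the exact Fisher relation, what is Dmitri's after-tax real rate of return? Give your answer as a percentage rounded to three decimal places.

After-tax nominal return = 4.2% × (1 − 0.3) = 2.9400%.
1 + r = 1.02940 / 1.07100 = 0.961158
After-tax real rate = 0.961158 − 1 → -3.884%.

-3.884%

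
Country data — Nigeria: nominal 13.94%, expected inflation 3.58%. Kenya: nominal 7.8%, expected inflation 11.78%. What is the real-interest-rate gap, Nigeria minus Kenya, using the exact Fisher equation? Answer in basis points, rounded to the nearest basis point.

Nigeria: (1 + 0.1394)/(1 + 0.0358) − 1 = 10.0019%
Kenya: (1 + 0.0780)/(1 + 0.1178) − 1 = -3.5606%
Differential = 10.0019% − (-3.5606%) = 13.5625% → 1356 basis points.

1356 basis points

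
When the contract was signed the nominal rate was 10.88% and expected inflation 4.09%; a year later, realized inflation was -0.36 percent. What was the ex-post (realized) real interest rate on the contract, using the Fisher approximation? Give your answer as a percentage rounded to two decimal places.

11.24%

Ex-post: 10.88% − (-0.36%) = 11.240%
So the realized real rate is 11.24%.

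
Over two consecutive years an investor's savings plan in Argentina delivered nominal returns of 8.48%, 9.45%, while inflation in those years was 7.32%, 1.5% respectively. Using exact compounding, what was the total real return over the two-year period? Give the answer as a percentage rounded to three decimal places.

8.998%

Nominal growth factor = 1.0848 × 1.0945 = 1.187314
Price-level growth factor = 1.0732 × 1.0150 = 1.089298
Real growth factor = 1.187314 / 1.089298 = 1.089981
Total real return = 1.089981 − 1 → 8.998%.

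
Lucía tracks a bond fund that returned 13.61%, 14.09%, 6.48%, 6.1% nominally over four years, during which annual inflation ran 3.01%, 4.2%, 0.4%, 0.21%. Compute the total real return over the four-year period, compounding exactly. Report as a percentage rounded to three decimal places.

35.599%

Compound the nominal returns: 1.1361 × 1.1409 × 1.0648 × 1.0610 = 1.464359.
Compound inflation: 1.0301 × 1.0420 × 1.0040 × 1.0021 = 1.079921.
Deflate: 1.464359 / 1.079921 = 1.355987.
Total real return = 1.355987 − 1 → 35.599%.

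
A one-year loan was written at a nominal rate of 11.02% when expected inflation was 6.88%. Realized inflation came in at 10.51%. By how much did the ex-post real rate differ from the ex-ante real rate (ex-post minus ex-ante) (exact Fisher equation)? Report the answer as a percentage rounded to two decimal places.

-3.41%

Ex-ante: (1 + 0.1102)/(1 + 0.0688) − 1 = 3.8735%
Ex-post: (1 + 0.1102)/(1 + 0.1051) − 1 = 0.4615%
Difference (ex-post − ex-ante) = -3.4120% → -3.41%.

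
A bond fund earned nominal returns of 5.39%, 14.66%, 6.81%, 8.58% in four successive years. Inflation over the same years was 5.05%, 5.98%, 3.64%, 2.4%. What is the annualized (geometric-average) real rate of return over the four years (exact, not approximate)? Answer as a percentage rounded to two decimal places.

Nominal growth factor = 1.0539 × 1.1466 × 1.0681 × 1.0858 = 1.40143543
Price-level growth factor = 1.0505 × 1.0598 × 1.0364 × 1.0240 = 1.18153702
Real growth factor = 1.40143543 / 1.18153702 = 1.18611217
Annualized real rate = 1.18611217^(1/4) − 1 = 4.3594% → 4.36%.

4.36%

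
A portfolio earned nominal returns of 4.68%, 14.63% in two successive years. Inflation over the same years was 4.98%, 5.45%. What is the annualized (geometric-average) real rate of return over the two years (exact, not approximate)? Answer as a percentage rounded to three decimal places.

4.113%

Compound the nominal returns: 1.0468 × 1.1463 = 1.19994684.
Compound inflation: 1.0498 × 1.0545 = 1.10701410.
Deflate: 1.19994684 / 1.10701410 = 1.08394901.
Annualized real rate = 1.08394901^(1/2) − 1 = 4.1129% → 4.113%.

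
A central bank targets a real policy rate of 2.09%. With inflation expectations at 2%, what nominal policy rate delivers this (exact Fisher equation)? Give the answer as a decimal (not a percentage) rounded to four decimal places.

(1 + i) = (1 + r)(1 + π) = 1.02090 × 1.02000 = 1.041318
i = 1.041318 − 1, so the required nominal rate is 0.0413.

0.0413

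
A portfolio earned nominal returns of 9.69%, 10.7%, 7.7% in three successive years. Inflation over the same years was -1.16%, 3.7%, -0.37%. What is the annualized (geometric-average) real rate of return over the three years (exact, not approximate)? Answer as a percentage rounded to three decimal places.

8.595%

Compound the nominal returns: 1.0969 × 1.1070 × 1.0770 = 1.30776696.
Compound inflation: 0.9884 × 1.0370 × 0.9963 = 1.02117841.
Deflate: 1.30776696 / 1.02117841 = 1.28064494.
Annualized real rate = 1.28064494^(1/3) − 1 = 8.5949% → 8.595%.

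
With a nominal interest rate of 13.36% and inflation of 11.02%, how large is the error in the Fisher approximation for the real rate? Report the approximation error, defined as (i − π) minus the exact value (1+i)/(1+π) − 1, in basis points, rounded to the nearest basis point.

23 basis points

Approximate: r ≈ 13.360% − 11.020% = 2.3400%
Exact: (1 + 0.1336)/(1 + 0.1102) − 1 = 2.1077%
Error = 2.3400% − 2.1077% = 0.2323% → 23 basis points.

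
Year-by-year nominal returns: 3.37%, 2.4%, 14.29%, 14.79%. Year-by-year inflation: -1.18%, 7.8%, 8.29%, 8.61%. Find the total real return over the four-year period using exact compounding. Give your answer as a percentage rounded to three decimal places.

10.837%

Compound the nominal returns: 1.0337 × 1.0240 × 1.1429 × 1.1479 = 1.388695.
Compound inflation: 0.9882 × 1.0780 × 1.0829 × 1.0861 = 1.252915.
Deflate: 1.388695 / 1.252915 = 1.108371.
Total real return = 1.108371 − 1 → 10.837%.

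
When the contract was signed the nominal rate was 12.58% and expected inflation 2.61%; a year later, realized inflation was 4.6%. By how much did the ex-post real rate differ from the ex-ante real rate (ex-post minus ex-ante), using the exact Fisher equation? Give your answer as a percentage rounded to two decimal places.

Ex-ante: (1 + 0.1258)/(1 + 0.0261) − 1 = 9.7164%
Ex-post: (1 + 0.1258)/(1 + 0.0460) − 1 = 7.6291%
Difference (ex-post − ex-ante) = -2.0873% → -2.09%.

-2.09%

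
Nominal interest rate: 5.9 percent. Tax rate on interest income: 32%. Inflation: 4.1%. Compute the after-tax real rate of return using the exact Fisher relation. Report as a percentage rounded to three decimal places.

-0.085%

After-tax nominal return = 5.9% × (1 − 0.32) = 4.0120%.
1 + r = 1.04012 / 1.04100 = 0.9991547
After-tax real rate = 0.9991547 − 1 → -0.085%.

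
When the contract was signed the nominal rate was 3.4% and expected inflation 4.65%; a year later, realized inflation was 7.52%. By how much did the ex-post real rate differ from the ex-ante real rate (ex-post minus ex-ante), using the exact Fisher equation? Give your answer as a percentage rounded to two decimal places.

-2.64%

Ex-ante: (1 + 0.0340)/(1 + 0.0465) − 1 = -1.1945%
Ex-post: (1 + 0.0340)/(1 + 0.0752) − 1 = -3.8318%
Difference (ex-post − ex-ante) = -2.6374% → -2.64%.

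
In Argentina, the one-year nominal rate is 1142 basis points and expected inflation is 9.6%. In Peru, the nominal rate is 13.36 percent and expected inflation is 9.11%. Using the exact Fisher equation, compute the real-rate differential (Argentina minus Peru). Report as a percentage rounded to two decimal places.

Argentina: (1 + 0.1142)/(1 + 0.0960) − 1 = 1.6606%
Peru: (1 + 0.1336)/(1 + 0.0911) − 1 = 3.8952%
Differential = 1.6606% − 3.8952% = -2.2346% → -2.23%.

-2.23%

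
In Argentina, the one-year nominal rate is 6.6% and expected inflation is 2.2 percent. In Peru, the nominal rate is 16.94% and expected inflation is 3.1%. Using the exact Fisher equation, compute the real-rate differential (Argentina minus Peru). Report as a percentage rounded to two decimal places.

-9.12%

Argentina: (1 + 0.0660)/(1 + 0.0220) − 1 = 4.3053%
Peru: (1 + 0.1694)/(1 + 0.0310) − 1 = 13.4239%
Differential = 4.3053% − 13.4239% = -9.1186% → -9.12%.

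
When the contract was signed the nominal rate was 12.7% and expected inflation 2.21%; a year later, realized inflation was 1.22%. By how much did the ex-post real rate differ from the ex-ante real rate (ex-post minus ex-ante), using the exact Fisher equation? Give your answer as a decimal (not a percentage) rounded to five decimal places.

Ex-ante: (1 + 0.1270)/(1 + 0.0221) − 1 = 10.2632%
Ex-post: (1 + 0.1270)/(1 + 0.0122) − 1 = 11.3416%
Difference (ex-post − ex-ante) = 1.0784% → 0.01078.

0.01078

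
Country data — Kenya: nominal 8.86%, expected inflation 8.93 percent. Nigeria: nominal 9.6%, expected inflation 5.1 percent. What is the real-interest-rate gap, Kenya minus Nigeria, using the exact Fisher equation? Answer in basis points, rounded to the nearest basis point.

-435 basis points

Kenya: (1 + 0.0886)/(1 + 0.0893) − 1 = -0.0643%
Nigeria: (1 + 0.0960)/(1 + 0.0510) − 1 = 4.2816%
Differential = -0.0643% − 4.2816% = -4.3459% → -435 basis points.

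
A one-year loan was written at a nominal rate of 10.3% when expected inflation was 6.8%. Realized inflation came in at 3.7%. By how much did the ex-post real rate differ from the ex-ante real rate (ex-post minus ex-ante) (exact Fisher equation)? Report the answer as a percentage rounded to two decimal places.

Ex-ante: (1 + 0.1030)/(1 + 0.0680) − 1 = 3.2772%
Ex-post: (1 + 0.1030)/(1 + 0.0370) − 1 = 6.3645%
Difference (ex-post − ex-ante) = 3.0874% → 3.09%.

3.09%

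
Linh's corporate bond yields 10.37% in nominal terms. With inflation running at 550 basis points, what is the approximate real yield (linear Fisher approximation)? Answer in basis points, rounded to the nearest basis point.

r ≈ i − π = 10.37% − 5.5% = 487 basis points.

487 basis points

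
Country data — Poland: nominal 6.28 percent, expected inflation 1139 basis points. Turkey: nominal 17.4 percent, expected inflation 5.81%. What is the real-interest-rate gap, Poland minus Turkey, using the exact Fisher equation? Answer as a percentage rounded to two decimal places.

-15.54%

Poland: (1 + 0.0628)/(1 + 0.1139) − 1 = -4.5875%
Turkey: (1 + 0.1740)/(1 + 0.0581) − 1 = 10.9536%
Differential = -4.5875% − 10.9536% = -15.5411% → -15.54%.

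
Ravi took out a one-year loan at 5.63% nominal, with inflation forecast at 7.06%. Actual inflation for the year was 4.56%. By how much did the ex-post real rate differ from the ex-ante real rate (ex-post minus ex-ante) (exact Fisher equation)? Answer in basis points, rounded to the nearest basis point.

Ex-ante: (1 + 0.0563)/(1 + 0.0706) − 1 = -1.3357%
Ex-post: (1 + 0.0563)/(1 + 0.0456) − 1 = 1.0233%
Difference (ex-post − ex-ante) = 2.3590% → 236 basis points.

236 basis points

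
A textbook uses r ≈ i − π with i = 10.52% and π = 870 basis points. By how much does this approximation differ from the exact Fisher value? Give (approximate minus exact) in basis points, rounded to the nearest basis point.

15 basis points

Approximate: r ≈ 10.520% − 8.700% = 1.8200%
Exact: (1 + 0.1052)/(1 + 0.0870) − 1 = 1.6743%
Error = 1.8200% − 1.6743% = 0.1457% → 15 basis points.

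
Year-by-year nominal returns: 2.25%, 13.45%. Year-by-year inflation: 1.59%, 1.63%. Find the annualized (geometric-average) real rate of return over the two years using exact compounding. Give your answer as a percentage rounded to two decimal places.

6.00%

Compound the nominal returns: 1.0225 × 1.1345 = 1.16002625.
Compound inflation: 1.0159 × 1.0163 = 1.03245917.
Deflate: 1.16002625 / 1.03245917 = 1.12355654.
Annualized real rate = 1.12355654^(1/2) − 1 = 5.9979% → 6.00%.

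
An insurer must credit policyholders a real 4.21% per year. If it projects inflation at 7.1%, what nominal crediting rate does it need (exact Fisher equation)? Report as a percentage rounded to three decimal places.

(1 + i) = (1 + r)(1 + π) = 1.04210 × 1.07100 = 1.1160891
i = 1.1160891 − 1, so the required nominal rate is 11.609%.

11.609%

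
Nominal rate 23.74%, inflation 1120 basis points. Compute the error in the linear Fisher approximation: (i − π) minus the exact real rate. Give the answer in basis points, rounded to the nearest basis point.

126 basis points

Approximate: r ≈ 23.740% − 11.200% = 12.5400%
Exact: (1 + 0.2374)/(1 + 0.1120) − 1 = 11.2770%
Error = 12.5400% − 11.2770% = 1.2630% → 126 basis points.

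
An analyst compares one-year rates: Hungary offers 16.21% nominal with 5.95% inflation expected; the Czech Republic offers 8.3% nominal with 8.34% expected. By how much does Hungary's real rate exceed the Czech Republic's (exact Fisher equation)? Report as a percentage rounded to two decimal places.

9.72%

Hungary: (1 + 0.1621)/(1 + 0.0595) − 1 = 9.6838%
The Czech Republic: (1 + 0.0830)/(1 + 0.0834) − 1 = -0.0369%
Differential = 9.6838% − (-0.0369%) = 9.7207% → 9.72%.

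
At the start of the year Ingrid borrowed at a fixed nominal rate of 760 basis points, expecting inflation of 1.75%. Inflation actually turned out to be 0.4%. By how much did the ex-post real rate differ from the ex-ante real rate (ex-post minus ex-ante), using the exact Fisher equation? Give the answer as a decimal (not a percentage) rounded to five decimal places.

0.01422

Ex-ante: (1 + 0.0760)/(1 + 0.0175) − 1 = 5.7494%
Ex-post: (1 + 0.0760)/(1 + 0.0040) − 1 = 7.1713%
Difference (ex-post − ex-ante) = 1.4219% → 0.01422.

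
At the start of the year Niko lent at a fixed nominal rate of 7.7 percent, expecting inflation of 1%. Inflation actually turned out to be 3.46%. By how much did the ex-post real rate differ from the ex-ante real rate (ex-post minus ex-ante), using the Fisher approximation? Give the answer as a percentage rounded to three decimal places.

Ex-ante: 7.7% − 1% = 6.700%
Ex-post: 7.7% − 3.46% = 4.240%
Difference (ex-post − ex-ante) = -2.4600% → -2.460%.

-2.460%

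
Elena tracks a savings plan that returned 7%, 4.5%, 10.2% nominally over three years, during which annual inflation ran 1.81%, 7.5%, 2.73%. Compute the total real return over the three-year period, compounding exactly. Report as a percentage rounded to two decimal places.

Compound the nominal returns: 1.0700 × 1.0450 × 1.1020 = 1.232201.
Compound inflation: 1.0181 × 1.0750 × 1.0273 = 1.124336.
Deflate: 1.232201 / 1.124336 = 1.095937.
Total real return = 1.095937 − 1 → 9.59%.

9.59%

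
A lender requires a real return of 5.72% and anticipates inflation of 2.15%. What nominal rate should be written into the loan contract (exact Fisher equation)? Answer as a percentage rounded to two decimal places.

(1 + i) = (1 + r)(1 + π) = 1.05720 × 1.02150 = 1.0799298
i = 1.0799298 − 1, so the required nominal rate is 7.99%.

7.99%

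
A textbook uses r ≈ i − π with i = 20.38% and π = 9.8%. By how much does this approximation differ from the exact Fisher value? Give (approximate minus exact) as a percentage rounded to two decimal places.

Approximate: r ≈ 20.380% − 9.800% = 10.5800%
Exact: (1 + 0.2038)/(1 + 0.0980) − 1 = 9.6357%
Error = 10.5800% − 9.6357% = 0.9443% → 0.94%.

0.94%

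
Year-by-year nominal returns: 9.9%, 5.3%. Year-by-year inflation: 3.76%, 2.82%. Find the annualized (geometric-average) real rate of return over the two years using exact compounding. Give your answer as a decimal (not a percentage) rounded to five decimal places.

Compound the nominal returns: 1.0990 × 1.0530 = 1.15724700.
Compound inflation: 1.0376 × 1.0282 = 1.06686032.
Deflate: 1.15724700 / 1.06686032 = 1.08472213.
Annualized real rate = 1.08472213^(1/2) − 1 = 4.1500% → 0.04150.

0.04150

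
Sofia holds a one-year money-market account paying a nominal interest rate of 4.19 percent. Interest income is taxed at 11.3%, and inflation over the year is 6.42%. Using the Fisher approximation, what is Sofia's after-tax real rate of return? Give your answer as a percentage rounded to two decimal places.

After-tax nominal return = 4.19% × (1 − 0.113) = 3.71653%.
r ≈ 3.71653% − 6.42% → -2.70%.

-2.70%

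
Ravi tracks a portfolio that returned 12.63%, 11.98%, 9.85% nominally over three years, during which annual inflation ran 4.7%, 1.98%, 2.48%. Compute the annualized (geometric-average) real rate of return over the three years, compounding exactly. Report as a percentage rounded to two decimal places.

Compound the nominal returns: 1.1263 × 1.1198 × 1.0985 = 1.38546197.
Compound inflation: 1.0470 × 1.0198 × 1.0248 = 1.09421032.
Deflate: 1.38546197 / 1.09421032 = 1.26617520.
Annualized real rate = 1.26617520^(1/3) − 1 = 8.1844% → 8.18%.

8.18%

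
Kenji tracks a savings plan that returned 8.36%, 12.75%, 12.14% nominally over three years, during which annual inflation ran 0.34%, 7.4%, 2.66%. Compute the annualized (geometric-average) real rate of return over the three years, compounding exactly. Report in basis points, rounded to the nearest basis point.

739 basis points

Compound the nominal returns: 1.0836 × 1.1275 × 1.1214 = 1.37008054.
Compound inflation: 1.0034 × 1.0740 × 1.0266 = 1.10631713.
Deflate: 1.37008054 / 1.10631713 = 1.23841573.
Annualized real rate = 1.23841573^(1/3) − 1 = 7.3879% → 739 basis points.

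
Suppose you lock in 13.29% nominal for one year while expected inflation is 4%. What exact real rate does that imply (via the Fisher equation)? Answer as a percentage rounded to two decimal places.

By the Fisher equation, 1 + r = (1 + i)/(1 + π).
1 + r = 1.13290 / 1.04000 = 1.089327
r = 1.089327 − 1 = 8.9327%, i.e. 8.93%.

8.93%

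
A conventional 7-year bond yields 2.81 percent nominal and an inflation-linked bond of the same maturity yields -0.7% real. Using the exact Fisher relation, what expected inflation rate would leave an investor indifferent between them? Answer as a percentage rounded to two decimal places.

(1 + π) = (1 + i)/(1 + r) = 1.02810 / 0.99300 = 1.035347
Break-even inflation = 1.035347 − 1 → 3.53%.

3.53%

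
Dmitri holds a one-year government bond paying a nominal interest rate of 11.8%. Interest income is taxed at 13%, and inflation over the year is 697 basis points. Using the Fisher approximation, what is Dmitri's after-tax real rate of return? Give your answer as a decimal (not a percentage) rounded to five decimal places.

After-tax nominal return = 11.8% × (1 − 0.13) = 10.2660%.
r ≈ 10.2660% − 6.97% → 0.03296.

0.03296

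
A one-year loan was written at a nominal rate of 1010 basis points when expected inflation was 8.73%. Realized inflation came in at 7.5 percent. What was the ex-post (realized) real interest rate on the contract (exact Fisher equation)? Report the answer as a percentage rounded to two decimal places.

Ex-post: (1 + 0.1010)/(1 + 0.0750) − 1 = 2.4186%
So the realized real rate is 2.42%.

2.42%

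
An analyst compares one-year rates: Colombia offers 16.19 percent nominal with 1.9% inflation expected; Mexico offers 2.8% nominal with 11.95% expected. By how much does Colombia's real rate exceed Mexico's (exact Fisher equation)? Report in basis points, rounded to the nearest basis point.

Colombia: (1 + 0.1619)/(1 + 0.0190) − 1 = 14.0236%
Mexico: (1 + 0.0280)/(1 + 0.1195) − 1 = -8.1733%
Differential = 14.0236% − (-8.1733%) = 22.1968% → 2220 basis points.

2220 basis points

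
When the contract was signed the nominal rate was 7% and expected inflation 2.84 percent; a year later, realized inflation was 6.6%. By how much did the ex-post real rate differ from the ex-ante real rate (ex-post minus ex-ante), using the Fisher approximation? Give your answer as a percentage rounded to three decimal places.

Ex-ante: 7% − 2.84% = 4.160%
Ex-post: 7% − 6.6% = 0.400%
Difference (ex-post − ex-ante) = -3.7600% → -3.760%.

-3.760%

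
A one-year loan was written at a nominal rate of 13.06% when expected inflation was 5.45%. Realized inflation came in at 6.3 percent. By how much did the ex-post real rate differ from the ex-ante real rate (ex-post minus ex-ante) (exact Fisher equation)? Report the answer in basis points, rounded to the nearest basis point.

-86 basis points

Ex-ante: (1 + 0.1306)/(1 + 0.0545) − 1 = 7.2167%
Ex-post: (1 + 0.1306)/(1 + 0.0630) − 1 = 6.3594%
Difference (ex-post − ex-ante) = -0.8573% → -86 basis points.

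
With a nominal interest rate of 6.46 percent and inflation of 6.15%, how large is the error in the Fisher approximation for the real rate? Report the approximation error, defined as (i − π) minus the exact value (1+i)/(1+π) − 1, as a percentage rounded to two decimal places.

Approximate: r ≈ 6.460% − 6.150% = 0.3100%
Exact: (1 + 0.0646)/(1 + 0.0615) − 1 = 0.2920%
Error = 0.3100% − 0.2920% = 0.0180% → 0.02%.

0.02%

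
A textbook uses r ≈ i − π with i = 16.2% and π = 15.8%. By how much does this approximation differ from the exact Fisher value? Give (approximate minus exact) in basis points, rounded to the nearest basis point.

5 basis points

Approximate: r ≈ 16.200% − 15.800% = 0.4000%
Exact: (1 + 0.1620)/(1 + 0.1580) − 1 = 0.3454%
Error = 0.4000% − 0.3454% = 0.0546% → 5 basis points.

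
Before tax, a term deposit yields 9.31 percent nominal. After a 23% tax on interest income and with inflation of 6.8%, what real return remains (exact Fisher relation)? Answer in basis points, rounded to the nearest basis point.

After-tax nominal return = 9.31% × (1 − 0.23) = 7.1687%.
1 + r = 1.071687 / 1.06800 = 1.003452
After-tax real rate = 1.003452 − 1 → 35 basis points.

35 basis points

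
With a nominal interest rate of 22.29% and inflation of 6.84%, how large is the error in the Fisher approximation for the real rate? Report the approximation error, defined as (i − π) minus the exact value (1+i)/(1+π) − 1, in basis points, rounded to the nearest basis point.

Approximate: r ≈ 22.290% − 6.840% = 15.4500%
Exact: (1 + 0.2229)/(1 + 0.0684) − 1 = 14.4609%
Error = 15.4500% − 14.4609% = 0.9891% → 99 basis points.

99 basis points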